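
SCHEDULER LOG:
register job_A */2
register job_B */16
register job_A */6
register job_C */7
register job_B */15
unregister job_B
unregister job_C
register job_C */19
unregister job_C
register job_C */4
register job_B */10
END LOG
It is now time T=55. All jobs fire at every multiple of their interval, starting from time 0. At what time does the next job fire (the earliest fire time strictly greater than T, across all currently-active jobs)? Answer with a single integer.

Answer: 56

Derivation:
Op 1: register job_A */2 -> active={job_A:*/2}
Op 2: register job_B */16 -> active={job_A:*/2, job_B:*/16}
Op 3: register job_A */6 -> active={job_A:*/6, job_B:*/16}
Op 4: register job_C */7 -> active={job_A:*/6, job_B:*/16, job_C:*/7}
Op 5: register job_B */15 -> active={job_A:*/6, job_B:*/15, job_C:*/7}
Op 6: unregister job_B -> active={job_A:*/6, job_C:*/7}
Op 7: unregister job_C -> active={job_A:*/6}
Op 8: register job_C */19 -> active={job_A:*/6, job_C:*/19}
Op 9: unregister job_C -> active={job_A:*/6}
Op 10: register job_C */4 -> active={job_A:*/6, job_C:*/4}
Op 11: register job_B */10 -> active={job_A:*/6, job_B:*/10, job_C:*/4}
  job_A: interval 6, next fire after T=55 is 60
  job_B: interval 10, next fire after T=55 is 60
  job_C: interval 4, next fire after T=55 is 56
Earliest fire time = 56 (job job_C)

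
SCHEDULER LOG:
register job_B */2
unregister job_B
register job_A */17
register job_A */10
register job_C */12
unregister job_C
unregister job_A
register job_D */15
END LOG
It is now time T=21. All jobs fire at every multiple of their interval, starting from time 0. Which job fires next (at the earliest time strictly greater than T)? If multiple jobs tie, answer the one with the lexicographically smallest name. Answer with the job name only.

Op 1: register job_B */2 -> active={job_B:*/2}
Op 2: unregister job_B -> active={}
Op 3: register job_A */17 -> active={job_A:*/17}
Op 4: register job_A */10 -> active={job_A:*/10}
Op 5: register job_C */12 -> active={job_A:*/10, job_C:*/12}
Op 6: unregister job_C -> active={job_A:*/10}
Op 7: unregister job_A -> active={}
Op 8: register job_D */15 -> active={job_D:*/15}
  job_D: interval 15, next fire after T=21 is 30
Earliest = 30, winner (lex tiebreak) = job_D

Answer: job_D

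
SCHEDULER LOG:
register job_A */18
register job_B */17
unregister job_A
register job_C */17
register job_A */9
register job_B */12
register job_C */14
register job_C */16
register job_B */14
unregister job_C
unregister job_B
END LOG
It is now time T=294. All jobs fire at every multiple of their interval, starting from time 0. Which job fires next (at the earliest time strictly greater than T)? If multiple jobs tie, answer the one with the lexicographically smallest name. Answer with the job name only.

Op 1: register job_A */18 -> active={job_A:*/18}
Op 2: register job_B */17 -> active={job_A:*/18, job_B:*/17}
Op 3: unregister job_A -> active={job_B:*/17}
Op 4: register job_C */17 -> active={job_B:*/17, job_C:*/17}
Op 5: register job_A */9 -> active={job_A:*/9, job_B:*/17, job_C:*/17}
Op 6: register job_B */12 -> active={job_A:*/9, job_B:*/12, job_C:*/17}
Op 7: register job_C */14 -> active={job_A:*/9, job_B:*/12, job_C:*/14}
Op 8: register job_C */16 -> active={job_A:*/9, job_B:*/12, job_C:*/16}
Op 9: register job_B */14 -> active={job_A:*/9, job_B:*/14, job_C:*/16}
Op 10: unregister job_C -> active={job_A:*/9, job_B:*/14}
Op 11: unregister job_B -> active={job_A:*/9}
  job_A: interval 9, next fire after T=294 is 297
Earliest = 297, winner (lex tiebreak) = job_A

Answer: job_A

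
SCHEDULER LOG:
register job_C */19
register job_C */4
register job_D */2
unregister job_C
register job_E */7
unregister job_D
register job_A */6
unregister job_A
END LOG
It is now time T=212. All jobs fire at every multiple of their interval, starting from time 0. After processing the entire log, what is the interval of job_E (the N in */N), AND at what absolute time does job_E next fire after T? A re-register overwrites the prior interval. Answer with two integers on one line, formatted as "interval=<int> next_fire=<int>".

Op 1: register job_C */19 -> active={job_C:*/19}
Op 2: register job_C */4 -> active={job_C:*/4}
Op 3: register job_D */2 -> active={job_C:*/4, job_D:*/2}
Op 4: unregister job_C -> active={job_D:*/2}
Op 5: register job_E */7 -> active={job_D:*/2, job_E:*/7}
Op 6: unregister job_D -> active={job_E:*/7}
Op 7: register job_A */6 -> active={job_A:*/6, job_E:*/7}
Op 8: unregister job_A -> active={job_E:*/7}
Final interval of job_E = 7
Next fire of job_E after T=212: (212//7+1)*7 = 217

Answer: interval=7 next_fire=217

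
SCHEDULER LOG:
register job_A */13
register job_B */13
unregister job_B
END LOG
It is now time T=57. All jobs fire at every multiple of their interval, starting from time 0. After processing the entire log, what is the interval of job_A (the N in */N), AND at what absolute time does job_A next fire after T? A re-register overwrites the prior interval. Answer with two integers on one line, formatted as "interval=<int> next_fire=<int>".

Answer: interval=13 next_fire=65

Derivation:
Op 1: register job_A */13 -> active={job_A:*/13}
Op 2: register job_B */13 -> active={job_A:*/13, job_B:*/13}
Op 3: unregister job_B -> active={job_A:*/13}
Final interval of job_A = 13
Next fire of job_A after T=57: (57//13+1)*13 = 65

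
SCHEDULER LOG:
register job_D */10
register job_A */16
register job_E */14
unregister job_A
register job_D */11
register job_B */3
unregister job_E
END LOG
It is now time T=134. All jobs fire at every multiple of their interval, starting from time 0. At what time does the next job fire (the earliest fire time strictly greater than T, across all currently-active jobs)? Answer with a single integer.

Answer: 135

Derivation:
Op 1: register job_D */10 -> active={job_D:*/10}
Op 2: register job_A */16 -> active={job_A:*/16, job_D:*/10}
Op 3: register job_E */14 -> active={job_A:*/16, job_D:*/10, job_E:*/14}
Op 4: unregister job_A -> active={job_D:*/10, job_E:*/14}
Op 5: register job_D */11 -> active={job_D:*/11, job_E:*/14}
Op 6: register job_B */3 -> active={job_B:*/3, job_D:*/11, job_E:*/14}
Op 7: unregister job_E -> active={job_B:*/3, job_D:*/11}
  job_B: interval 3, next fire after T=134 is 135
  job_D: interval 11, next fire after T=134 is 143
Earliest fire time = 135 (job job_B)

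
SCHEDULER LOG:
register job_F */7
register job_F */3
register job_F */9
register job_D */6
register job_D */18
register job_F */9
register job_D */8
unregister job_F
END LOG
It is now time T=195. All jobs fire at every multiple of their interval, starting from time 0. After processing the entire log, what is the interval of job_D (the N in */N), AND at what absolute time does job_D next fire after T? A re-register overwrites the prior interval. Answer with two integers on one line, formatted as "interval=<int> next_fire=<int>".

Op 1: register job_F */7 -> active={job_F:*/7}
Op 2: register job_F */3 -> active={job_F:*/3}
Op 3: register job_F */9 -> active={job_F:*/9}
Op 4: register job_D */6 -> active={job_D:*/6, job_F:*/9}
Op 5: register job_D */18 -> active={job_D:*/18, job_F:*/9}
Op 6: register job_F */9 -> active={job_D:*/18, job_F:*/9}
Op 7: register job_D */8 -> active={job_D:*/8, job_F:*/9}
Op 8: unregister job_F -> active={job_D:*/8}
Final interval of job_D = 8
Next fire of job_D after T=195: (195//8+1)*8 = 200

Answer: interval=8 next_fire=200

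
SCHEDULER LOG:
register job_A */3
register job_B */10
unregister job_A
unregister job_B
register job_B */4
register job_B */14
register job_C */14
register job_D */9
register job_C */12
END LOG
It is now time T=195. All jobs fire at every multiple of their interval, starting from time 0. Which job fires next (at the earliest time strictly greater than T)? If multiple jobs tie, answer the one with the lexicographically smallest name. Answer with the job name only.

Answer: job_B

Derivation:
Op 1: register job_A */3 -> active={job_A:*/3}
Op 2: register job_B */10 -> active={job_A:*/3, job_B:*/10}
Op 3: unregister job_A -> active={job_B:*/10}
Op 4: unregister job_B -> active={}
Op 5: register job_B */4 -> active={job_B:*/4}
Op 6: register job_B */14 -> active={job_B:*/14}
Op 7: register job_C */14 -> active={job_B:*/14, job_C:*/14}
Op 8: register job_D */9 -> active={job_B:*/14, job_C:*/14, job_D:*/9}
Op 9: register job_C */12 -> active={job_B:*/14, job_C:*/12, job_D:*/9}
  job_B: interval 14, next fire after T=195 is 196
  job_C: interval 12, next fire after T=195 is 204
  job_D: interval 9, next fire after T=195 is 198
Earliest = 196, winner (lex tiebreak) = job_B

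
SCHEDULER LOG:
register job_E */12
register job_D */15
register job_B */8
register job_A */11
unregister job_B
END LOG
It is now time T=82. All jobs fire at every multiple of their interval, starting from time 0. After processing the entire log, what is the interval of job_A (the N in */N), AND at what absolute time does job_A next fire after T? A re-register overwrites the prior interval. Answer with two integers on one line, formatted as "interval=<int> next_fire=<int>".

Op 1: register job_E */12 -> active={job_E:*/12}
Op 2: register job_D */15 -> active={job_D:*/15, job_E:*/12}
Op 3: register job_B */8 -> active={job_B:*/8, job_D:*/15, job_E:*/12}
Op 4: register job_A */11 -> active={job_A:*/11, job_B:*/8, job_D:*/15, job_E:*/12}
Op 5: unregister job_B -> active={job_A:*/11, job_D:*/15, job_E:*/12}
Final interval of job_A = 11
Next fire of job_A after T=82: (82//11+1)*11 = 88

Answer: interval=11 next_fire=88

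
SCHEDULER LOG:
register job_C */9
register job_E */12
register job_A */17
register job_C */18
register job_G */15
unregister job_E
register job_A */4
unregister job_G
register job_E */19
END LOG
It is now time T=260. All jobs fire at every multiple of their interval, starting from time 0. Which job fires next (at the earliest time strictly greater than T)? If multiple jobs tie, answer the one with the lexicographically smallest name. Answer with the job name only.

Op 1: register job_C */9 -> active={job_C:*/9}
Op 2: register job_E */12 -> active={job_C:*/9, job_E:*/12}
Op 3: register job_A */17 -> active={job_A:*/17, job_C:*/9, job_E:*/12}
Op 4: register job_C */18 -> active={job_A:*/17, job_C:*/18, job_E:*/12}
Op 5: register job_G */15 -> active={job_A:*/17, job_C:*/18, job_E:*/12, job_G:*/15}
Op 6: unregister job_E -> active={job_A:*/17, job_C:*/18, job_G:*/15}
Op 7: register job_A */4 -> active={job_A:*/4, job_C:*/18, job_G:*/15}
Op 8: unregister job_G -> active={job_A:*/4, job_C:*/18}
Op 9: register job_E */19 -> active={job_A:*/4, job_C:*/18, job_E:*/19}
  job_A: interval 4, next fire after T=260 is 264
  job_C: interval 18, next fire after T=260 is 270
  job_E: interval 19, next fire after T=260 is 266
Earliest = 264, winner (lex tiebreak) = job_A

Answer: job_A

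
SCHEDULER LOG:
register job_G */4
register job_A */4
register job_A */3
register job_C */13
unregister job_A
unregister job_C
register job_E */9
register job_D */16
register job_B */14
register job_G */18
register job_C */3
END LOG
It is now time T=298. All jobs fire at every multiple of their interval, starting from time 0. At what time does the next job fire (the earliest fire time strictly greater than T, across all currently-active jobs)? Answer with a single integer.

Op 1: register job_G */4 -> active={job_G:*/4}
Op 2: register job_A */4 -> active={job_A:*/4, job_G:*/4}
Op 3: register job_A */3 -> active={job_A:*/3, job_G:*/4}
Op 4: register job_C */13 -> active={job_A:*/3, job_C:*/13, job_G:*/4}
Op 5: unregister job_A -> active={job_C:*/13, job_G:*/4}
Op 6: unregister job_C -> active={job_G:*/4}
Op 7: register job_E */9 -> active={job_E:*/9, job_G:*/4}
Op 8: register job_D */16 -> active={job_D:*/16, job_E:*/9, job_G:*/4}
Op 9: register job_B */14 -> active={job_B:*/14, job_D:*/16, job_E:*/9, job_G:*/4}
Op 10: register job_G */18 -> active={job_B:*/14, job_D:*/16, job_E:*/9, job_G:*/18}
Op 11: register job_C */3 -> active={job_B:*/14, job_C:*/3, job_D:*/16, job_E:*/9, job_G:*/18}
  job_B: interval 14, next fire after T=298 is 308
  job_C: interval 3, next fire after T=298 is 300
  job_D: interval 16, next fire after T=298 is 304
  job_E: interval 9, next fire after T=298 is 306
  job_G: interval 18, next fire after T=298 is 306
Earliest fire time = 300 (job job_C)

Answer: 300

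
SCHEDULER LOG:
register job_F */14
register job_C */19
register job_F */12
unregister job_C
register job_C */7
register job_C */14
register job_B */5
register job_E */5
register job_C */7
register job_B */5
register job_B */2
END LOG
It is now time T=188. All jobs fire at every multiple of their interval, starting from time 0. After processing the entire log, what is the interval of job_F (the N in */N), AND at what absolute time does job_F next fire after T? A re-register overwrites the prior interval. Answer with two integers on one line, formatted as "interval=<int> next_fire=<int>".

Answer: interval=12 next_fire=192

Derivation:
Op 1: register job_F */14 -> active={job_F:*/14}
Op 2: register job_C */19 -> active={job_C:*/19, job_F:*/14}
Op 3: register job_F */12 -> active={job_C:*/19, job_F:*/12}
Op 4: unregister job_C -> active={job_F:*/12}
Op 5: register job_C */7 -> active={job_C:*/7, job_F:*/12}
Op 6: register job_C */14 -> active={job_C:*/14, job_F:*/12}
Op 7: register job_B */5 -> active={job_B:*/5, job_C:*/14, job_F:*/12}
Op 8: register job_E */5 -> active={job_B:*/5, job_C:*/14, job_E:*/5, job_F:*/12}
Op 9: register job_C */7 -> active={job_B:*/5, job_C:*/7, job_E:*/5, job_F:*/12}
Op 10: register job_B */5 -> active={job_B:*/5, job_C:*/7, job_E:*/5, job_F:*/12}
Op 11: register job_B */2 -> active={job_B:*/2, job_C:*/7, job_E:*/5, job_F:*/12}
Final interval of job_F = 12
Next fire of job_F after T=188: (188//12+1)*12 = 192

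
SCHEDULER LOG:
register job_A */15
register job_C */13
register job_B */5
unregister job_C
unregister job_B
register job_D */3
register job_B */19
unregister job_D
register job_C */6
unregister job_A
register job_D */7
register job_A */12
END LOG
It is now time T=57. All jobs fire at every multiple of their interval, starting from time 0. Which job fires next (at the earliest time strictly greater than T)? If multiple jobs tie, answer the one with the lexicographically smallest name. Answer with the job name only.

Op 1: register job_A */15 -> active={job_A:*/15}
Op 2: register job_C */13 -> active={job_A:*/15, job_C:*/13}
Op 3: register job_B */5 -> active={job_A:*/15, job_B:*/5, job_C:*/13}
Op 4: unregister job_C -> active={job_A:*/15, job_B:*/5}
Op 5: unregister job_B -> active={job_A:*/15}
Op 6: register job_D */3 -> active={job_A:*/15, job_D:*/3}
Op 7: register job_B */19 -> active={job_A:*/15, job_B:*/19, job_D:*/3}
Op 8: unregister job_D -> active={job_A:*/15, job_B:*/19}
Op 9: register job_C */6 -> active={job_A:*/15, job_B:*/19, job_C:*/6}
Op 10: unregister job_A -> active={job_B:*/19, job_C:*/6}
Op 11: register job_D */7 -> active={job_B:*/19, job_C:*/6, job_D:*/7}
Op 12: register job_A */12 -> active={job_A:*/12, job_B:*/19, job_C:*/6, job_D:*/7}
  job_A: interval 12, next fire after T=57 is 60
  job_B: interval 19, next fire after T=57 is 76
  job_C: interval 6, next fire after T=57 is 60
  job_D: interval 7, next fire after T=57 is 63
Earliest = 60, winner (lex tiebreak) = job_A

Answer: job_A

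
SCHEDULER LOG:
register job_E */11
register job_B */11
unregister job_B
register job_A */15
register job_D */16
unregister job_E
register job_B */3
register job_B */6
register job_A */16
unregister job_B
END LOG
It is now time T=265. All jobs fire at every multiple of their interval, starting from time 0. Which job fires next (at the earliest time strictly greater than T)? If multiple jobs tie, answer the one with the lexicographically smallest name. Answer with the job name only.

Op 1: register job_E */11 -> active={job_E:*/11}
Op 2: register job_B */11 -> active={job_B:*/11, job_E:*/11}
Op 3: unregister job_B -> active={job_E:*/11}
Op 4: register job_A */15 -> active={job_A:*/15, job_E:*/11}
Op 5: register job_D */16 -> active={job_A:*/15, job_D:*/16, job_E:*/11}
Op 6: unregister job_E -> active={job_A:*/15, job_D:*/16}
Op 7: register job_B */3 -> active={job_A:*/15, job_B:*/3, job_D:*/16}
Op 8: register job_B */6 -> active={job_A:*/15, job_B:*/6, job_D:*/16}
Op 9: register job_A */16 -> active={job_A:*/16, job_B:*/6, job_D:*/16}
Op 10: unregister job_B -> active={job_A:*/16, job_D:*/16}
  job_A: interval 16, next fire after T=265 is 272
  job_D: interval 16, next fire after T=265 is 272
Earliest = 272, winner (lex tiebreak) = job_A

Answer: job_A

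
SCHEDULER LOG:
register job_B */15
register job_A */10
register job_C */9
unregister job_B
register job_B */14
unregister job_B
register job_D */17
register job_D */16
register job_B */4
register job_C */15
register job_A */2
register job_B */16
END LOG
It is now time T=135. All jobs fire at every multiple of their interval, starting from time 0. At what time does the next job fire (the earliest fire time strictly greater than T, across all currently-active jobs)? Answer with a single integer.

Answer: 136

Derivation:
Op 1: register job_B */15 -> active={job_B:*/15}
Op 2: register job_A */10 -> active={job_A:*/10, job_B:*/15}
Op 3: register job_C */9 -> active={job_A:*/10, job_B:*/15, job_C:*/9}
Op 4: unregister job_B -> active={job_A:*/10, job_C:*/9}
Op 5: register job_B */14 -> active={job_A:*/10, job_B:*/14, job_C:*/9}
Op 6: unregister job_B -> active={job_A:*/10, job_C:*/9}
Op 7: register job_D */17 -> active={job_A:*/10, job_C:*/9, job_D:*/17}
Op 8: register job_D */16 -> active={job_A:*/10, job_C:*/9, job_D:*/16}
Op 9: register job_B */4 -> active={job_A:*/10, job_B:*/4, job_C:*/9, job_D:*/16}
Op 10: register job_C */15 -> active={job_A:*/10, job_B:*/4, job_C:*/15, job_D:*/16}
Op 11: register job_A */2 -> active={job_A:*/2, job_B:*/4, job_C:*/15, job_D:*/16}
Op 12: register job_B */16 -> active={job_A:*/2, job_B:*/16, job_C:*/15, job_D:*/16}
  job_A: interval 2, next fire after T=135 is 136
  job_B: interval 16, next fire after T=135 is 144
  job_C: interval 15, next fire after T=135 is 150
  job_D: interval 16, next fire after T=135 is 144
Earliest fire time = 136 (job job_A)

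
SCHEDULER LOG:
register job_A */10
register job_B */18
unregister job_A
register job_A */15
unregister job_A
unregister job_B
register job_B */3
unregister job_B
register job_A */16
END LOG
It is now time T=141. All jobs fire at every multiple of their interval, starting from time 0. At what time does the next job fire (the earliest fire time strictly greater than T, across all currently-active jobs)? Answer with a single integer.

Op 1: register job_A */10 -> active={job_A:*/10}
Op 2: register job_B */18 -> active={job_A:*/10, job_B:*/18}
Op 3: unregister job_A -> active={job_B:*/18}
Op 4: register job_A */15 -> active={job_A:*/15, job_B:*/18}
Op 5: unregister job_A -> active={job_B:*/18}
Op 6: unregister job_B -> active={}
Op 7: register job_B */3 -> active={job_B:*/3}
Op 8: unregister job_B -> active={}
Op 9: register job_A */16 -> active={job_A:*/16}
  job_A: interval 16, next fire after T=141 is 144
Earliest fire time = 144 (job job_A)

Answer: 144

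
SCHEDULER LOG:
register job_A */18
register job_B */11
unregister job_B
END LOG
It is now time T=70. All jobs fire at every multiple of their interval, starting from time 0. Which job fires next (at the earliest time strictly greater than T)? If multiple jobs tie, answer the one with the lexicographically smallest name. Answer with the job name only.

Answer: job_A

Derivation:
Op 1: register job_A */18 -> active={job_A:*/18}
Op 2: register job_B */11 -> active={job_A:*/18, job_B:*/11}
Op 3: unregister job_B -> active={job_A:*/18}
  job_A: interval 18, next fire after T=70 is 72
Earliest = 72, winner (lex tiebreak) = job_A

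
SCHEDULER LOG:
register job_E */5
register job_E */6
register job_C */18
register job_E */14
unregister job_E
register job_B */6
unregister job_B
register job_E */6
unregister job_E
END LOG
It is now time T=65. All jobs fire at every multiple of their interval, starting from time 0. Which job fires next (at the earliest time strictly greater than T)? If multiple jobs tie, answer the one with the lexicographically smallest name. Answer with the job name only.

Op 1: register job_E */5 -> active={job_E:*/5}
Op 2: register job_E */6 -> active={job_E:*/6}
Op 3: register job_C */18 -> active={job_C:*/18, job_E:*/6}
Op 4: register job_E */14 -> active={job_C:*/18, job_E:*/14}
Op 5: unregister job_E -> active={job_C:*/18}
Op 6: register job_B */6 -> active={job_B:*/6, job_C:*/18}
Op 7: unregister job_B -> active={job_C:*/18}
Op 8: register job_E */6 -> active={job_C:*/18, job_E:*/6}
Op 9: unregister job_E -> active={job_C:*/18}
  job_C: interval 18, next fire after T=65 is 72
Earliest = 72, winner (lex tiebreak) = job_C

Answer: job_C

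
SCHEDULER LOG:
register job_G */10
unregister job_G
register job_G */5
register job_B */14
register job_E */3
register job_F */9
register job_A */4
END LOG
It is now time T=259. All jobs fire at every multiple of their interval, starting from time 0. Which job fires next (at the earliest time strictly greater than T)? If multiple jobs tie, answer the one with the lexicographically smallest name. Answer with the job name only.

Op 1: register job_G */10 -> active={job_G:*/10}
Op 2: unregister job_G -> active={}
Op 3: register job_G */5 -> active={job_G:*/5}
Op 4: register job_B */14 -> active={job_B:*/14, job_G:*/5}
Op 5: register job_E */3 -> active={job_B:*/14, job_E:*/3, job_G:*/5}
Op 6: register job_F */9 -> active={job_B:*/14, job_E:*/3, job_F:*/9, job_G:*/5}
Op 7: register job_A */4 -> active={job_A:*/4, job_B:*/14, job_E:*/3, job_F:*/9, job_G:*/5}
  job_A: interval 4, next fire after T=259 is 260
  job_B: interval 14, next fire after T=259 is 266
  job_E: interval 3, next fire after T=259 is 261
  job_F: interval 9, next fire after T=259 is 261
  job_G: interval 5, next fire after T=259 is 260
Earliest = 260, winner (lex tiebreak) = job_A

Answer: job_A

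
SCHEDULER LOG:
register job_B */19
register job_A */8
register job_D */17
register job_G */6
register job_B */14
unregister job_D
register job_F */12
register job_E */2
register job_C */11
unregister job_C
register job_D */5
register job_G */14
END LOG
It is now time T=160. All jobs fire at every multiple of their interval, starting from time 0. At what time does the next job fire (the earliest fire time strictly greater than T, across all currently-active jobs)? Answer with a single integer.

Op 1: register job_B */19 -> active={job_B:*/19}
Op 2: register job_A */8 -> active={job_A:*/8, job_B:*/19}
Op 3: register job_D */17 -> active={job_A:*/8, job_B:*/19, job_D:*/17}
Op 4: register job_G */6 -> active={job_A:*/8, job_B:*/19, job_D:*/17, job_G:*/6}
Op 5: register job_B */14 -> active={job_A:*/8, job_B:*/14, job_D:*/17, job_G:*/6}
Op 6: unregister job_D -> active={job_A:*/8, job_B:*/14, job_G:*/6}
Op 7: register job_F */12 -> active={job_A:*/8, job_B:*/14, job_F:*/12, job_G:*/6}
Op 8: register job_E */2 -> active={job_A:*/8, job_B:*/14, job_E:*/2, job_F:*/12, job_G:*/6}
Op 9: register job_C */11 -> active={job_A:*/8, job_B:*/14, job_C:*/11, job_E:*/2, job_F:*/12, job_G:*/6}
Op 10: unregister job_C -> active={job_A:*/8, job_B:*/14, job_E:*/2, job_F:*/12, job_G:*/6}
Op 11: register job_D */5 -> active={job_A:*/8, job_B:*/14, job_D:*/5, job_E:*/2, job_F:*/12, job_G:*/6}
Op 12: register job_G */14 -> active={job_A:*/8, job_B:*/14, job_D:*/5, job_E:*/2, job_F:*/12, job_G:*/14}
  job_A: interval 8, next fire after T=160 is 168
  job_B: interval 14, next fire after T=160 is 168
  job_D: interval 5, next fire after T=160 is 165
  job_E: interval 2, next fire after T=160 is 162
  job_F: interval 12, next fire after T=160 is 168
  job_G: interval 14, next fire after T=160 is 168
Earliest fire time = 162 (job job_E)

Answer: 162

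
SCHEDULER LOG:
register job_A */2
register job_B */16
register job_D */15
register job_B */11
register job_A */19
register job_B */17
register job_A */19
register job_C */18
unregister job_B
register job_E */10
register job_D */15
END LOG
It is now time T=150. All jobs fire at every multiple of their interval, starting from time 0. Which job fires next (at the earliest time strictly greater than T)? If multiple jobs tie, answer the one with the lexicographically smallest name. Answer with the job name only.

Op 1: register job_A */2 -> active={job_A:*/2}
Op 2: register job_B */16 -> active={job_A:*/2, job_B:*/16}
Op 3: register job_D */15 -> active={job_A:*/2, job_B:*/16, job_D:*/15}
Op 4: register job_B */11 -> active={job_A:*/2, job_B:*/11, job_D:*/15}
Op 5: register job_A */19 -> active={job_A:*/19, job_B:*/11, job_D:*/15}
Op 6: register job_B */17 -> active={job_A:*/19, job_B:*/17, job_D:*/15}
Op 7: register job_A */19 -> active={job_A:*/19, job_B:*/17, job_D:*/15}
Op 8: register job_C */18 -> active={job_A:*/19, job_B:*/17, job_C:*/18, job_D:*/15}
Op 9: unregister job_B -> active={job_A:*/19, job_C:*/18, job_D:*/15}
Op 10: register job_E */10 -> active={job_A:*/19, job_C:*/18, job_D:*/15, job_E:*/10}
Op 11: register job_D */15 -> active={job_A:*/19, job_C:*/18, job_D:*/15, job_E:*/10}
  job_A: interval 19, next fire after T=150 is 152
  job_C: interval 18, next fire after T=150 is 162
  job_D: interval 15, next fire after T=150 is 165
  job_E: interval 10, next fire after T=150 is 160
Earliest = 152, winner (lex tiebreak) = job_A

Answer: job_A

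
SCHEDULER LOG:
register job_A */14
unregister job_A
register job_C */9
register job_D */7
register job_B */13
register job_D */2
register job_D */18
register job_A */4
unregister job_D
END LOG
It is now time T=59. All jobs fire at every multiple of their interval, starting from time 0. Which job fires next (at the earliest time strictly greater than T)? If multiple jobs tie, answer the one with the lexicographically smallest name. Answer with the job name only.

Op 1: register job_A */14 -> active={job_A:*/14}
Op 2: unregister job_A -> active={}
Op 3: register job_C */9 -> active={job_C:*/9}
Op 4: register job_D */7 -> active={job_C:*/9, job_D:*/7}
Op 5: register job_B */13 -> active={job_B:*/13, job_C:*/9, job_D:*/7}
Op 6: register job_D */2 -> active={job_B:*/13, job_C:*/9, job_D:*/2}
Op 7: register job_D */18 -> active={job_B:*/13, job_C:*/9, job_D:*/18}
Op 8: register job_A */4 -> active={job_A:*/4, job_B:*/13, job_C:*/9, job_D:*/18}
Op 9: unregister job_D -> active={job_A:*/4, job_B:*/13, job_C:*/9}
  job_A: interval 4, next fire after T=59 is 60
  job_B: interval 13, next fire after T=59 is 65
  job_C: interval 9, next fire after T=59 is 63
Earliest = 60, winner (lex tiebreak) = job_A

Answer: job_A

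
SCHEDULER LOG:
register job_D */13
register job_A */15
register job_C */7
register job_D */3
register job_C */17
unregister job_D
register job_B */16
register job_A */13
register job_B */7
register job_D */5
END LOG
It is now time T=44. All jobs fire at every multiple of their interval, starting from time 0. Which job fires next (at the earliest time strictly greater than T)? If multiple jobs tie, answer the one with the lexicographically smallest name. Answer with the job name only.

Op 1: register job_D */13 -> active={job_D:*/13}
Op 2: register job_A */15 -> active={job_A:*/15, job_D:*/13}
Op 3: register job_C */7 -> active={job_A:*/15, job_C:*/7, job_D:*/13}
Op 4: register job_D */3 -> active={job_A:*/15, job_C:*/7, job_D:*/3}
Op 5: register job_C */17 -> active={job_A:*/15, job_C:*/17, job_D:*/3}
Op 6: unregister job_D -> active={job_A:*/15, job_C:*/17}
Op 7: register job_B */16 -> active={job_A:*/15, job_B:*/16, job_C:*/17}
Op 8: register job_A */13 -> active={job_A:*/13, job_B:*/16, job_C:*/17}
Op 9: register job_B */7 -> active={job_A:*/13, job_B:*/7, job_C:*/17}
Op 10: register job_D */5 -> active={job_A:*/13, job_B:*/7, job_C:*/17, job_D:*/5}
  job_A: interval 13, next fire after T=44 is 52
  job_B: interval 7, next fire after T=44 is 49
  job_C: interval 17, next fire after T=44 is 51
  job_D: interval 5, next fire after T=44 is 45
Earliest = 45, winner (lex tiebreak) = job_D

Answer: job_D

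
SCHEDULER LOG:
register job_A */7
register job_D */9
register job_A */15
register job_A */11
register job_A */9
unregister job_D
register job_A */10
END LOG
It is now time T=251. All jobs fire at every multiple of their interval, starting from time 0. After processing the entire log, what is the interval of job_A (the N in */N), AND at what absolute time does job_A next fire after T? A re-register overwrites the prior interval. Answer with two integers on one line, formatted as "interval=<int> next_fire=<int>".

Op 1: register job_A */7 -> active={job_A:*/7}
Op 2: register job_D */9 -> active={job_A:*/7, job_D:*/9}
Op 3: register job_A */15 -> active={job_A:*/15, job_D:*/9}
Op 4: register job_A */11 -> active={job_A:*/11, job_D:*/9}
Op 5: register job_A */9 -> active={job_A:*/9, job_D:*/9}
Op 6: unregister job_D -> active={job_A:*/9}
Op 7: register job_A */10 -> active={job_A:*/10}
Final interval of job_A = 10
Next fire of job_A after T=251: (251//10+1)*10 = 260

Answer: interval=10 next_fire=260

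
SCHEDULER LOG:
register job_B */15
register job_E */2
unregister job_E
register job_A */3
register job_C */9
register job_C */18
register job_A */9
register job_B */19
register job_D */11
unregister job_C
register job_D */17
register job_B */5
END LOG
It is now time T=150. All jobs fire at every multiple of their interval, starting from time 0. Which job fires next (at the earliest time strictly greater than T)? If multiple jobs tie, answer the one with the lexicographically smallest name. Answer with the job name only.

Op 1: register job_B */15 -> active={job_B:*/15}
Op 2: register job_E */2 -> active={job_B:*/15, job_E:*/2}
Op 3: unregister job_E -> active={job_B:*/15}
Op 4: register job_A */3 -> active={job_A:*/3, job_B:*/15}
Op 5: register job_C */9 -> active={job_A:*/3, job_B:*/15, job_C:*/9}
Op 6: register job_C */18 -> active={job_A:*/3, job_B:*/15, job_C:*/18}
Op 7: register job_A */9 -> active={job_A:*/9, job_B:*/15, job_C:*/18}
Op 8: register job_B */19 -> active={job_A:*/9, job_B:*/19, job_C:*/18}
Op 9: register job_D */11 -> active={job_A:*/9, job_B:*/19, job_C:*/18, job_D:*/11}
Op 10: unregister job_C -> active={job_A:*/9, job_B:*/19, job_D:*/11}
Op 11: register job_D */17 -> active={job_A:*/9, job_B:*/19, job_D:*/17}
Op 12: register job_B */5 -> active={job_A:*/9, job_B:*/5, job_D:*/17}
  job_A: interval 9, next fire after T=150 is 153
  job_B: interval 5, next fire after T=150 is 155
  job_D: interval 17, next fire after T=150 is 153
Earliest = 153, winner (lex tiebreak) = job_A

Answer: job_A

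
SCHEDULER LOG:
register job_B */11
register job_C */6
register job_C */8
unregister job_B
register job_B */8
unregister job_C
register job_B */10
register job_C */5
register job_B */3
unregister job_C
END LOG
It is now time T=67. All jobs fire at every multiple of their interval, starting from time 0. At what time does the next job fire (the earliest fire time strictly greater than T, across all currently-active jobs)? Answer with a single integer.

Op 1: register job_B */11 -> active={job_B:*/11}
Op 2: register job_C */6 -> active={job_B:*/11, job_C:*/6}
Op 3: register job_C */8 -> active={job_B:*/11, job_C:*/8}
Op 4: unregister job_B -> active={job_C:*/8}
Op 5: register job_B */8 -> active={job_B:*/8, job_C:*/8}
Op 6: unregister job_C -> active={job_B:*/8}
Op 7: register job_B */10 -> active={job_B:*/10}
Op 8: register job_C */5 -> active={job_B:*/10, job_C:*/5}
Op 9: register job_B */3 -> active={job_B:*/3, job_C:*/5}
Op 10: unregister job_C -> active={job_B:*/3}
  job_B: interval 3, next fire after T=67 is 69
Earliest fire time = 69 (job job_B)

Answer: 69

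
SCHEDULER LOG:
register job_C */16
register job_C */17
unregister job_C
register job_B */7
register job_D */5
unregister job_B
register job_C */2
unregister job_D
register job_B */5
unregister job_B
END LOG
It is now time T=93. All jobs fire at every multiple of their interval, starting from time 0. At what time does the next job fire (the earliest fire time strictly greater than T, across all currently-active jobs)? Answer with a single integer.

Op 1: register job_C */16 -> active={job_C:*/16}
Op 2: register job_C */17 -> active={job_C:*/17}
Op 3: unregister job_C -> active={}
Op 4: register job_B */7 -> active={job_B:*/7}
Op 5: register job_D */5 -> active={job_B:*/7, job_D:*/5}
Op 6: unregister job_B -> active={job_D:*/5}
Op 7: register job_C */2 -> active={job_C:*/2, job_D:*/5}
Op 8: unregister job_D -> active={job_C:*/2}
Op 9: register job_B */5 -> active={job_B:*/5, job_C:*/2}
Op 10: unregister job_B -> active={job_C:*/2}
  job_C: interval 2, next fire after T=93 is 94
Earliest fire time = 94 (job job_C)

Answer: 94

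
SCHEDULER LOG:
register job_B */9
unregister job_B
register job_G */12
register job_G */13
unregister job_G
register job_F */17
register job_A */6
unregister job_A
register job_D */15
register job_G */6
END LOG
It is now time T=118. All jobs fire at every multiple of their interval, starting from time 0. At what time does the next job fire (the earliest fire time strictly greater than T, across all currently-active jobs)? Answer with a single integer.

Answer: 119

Derivation:
Op 1: register job_B */9 -> active={job_B:*/9}
Op 2: unregister job_B -> active={}
Op 3: register job_G */12 -> active={job_G:*/12}
Op 4: register job_G */13 -> active={job_G:*/13}
Op 5: unregister job_G -> active={}
Op 6: register job_F */17 -> active={job_F:*/17}
Op 7: register job_A */6 -> active={job_A:*/6, job_F:*/17}
Op 8: unregister job_A -> active={job_F:*/17}
Op 9: register job_D */15 -> active={job_D:*/15, job_F:*/17}
Op 10: register job_G */6 -> active={job_D:*/15, job_F:*/17, job_G:*/6}
  job_D: interval 15, next fire after T=118 is 120
  job_F: interval 17, next fire after T=118 is 119
  job_G: interval 6, next fire after T=118 is 120
Earliest fire time = 119 (job job_F)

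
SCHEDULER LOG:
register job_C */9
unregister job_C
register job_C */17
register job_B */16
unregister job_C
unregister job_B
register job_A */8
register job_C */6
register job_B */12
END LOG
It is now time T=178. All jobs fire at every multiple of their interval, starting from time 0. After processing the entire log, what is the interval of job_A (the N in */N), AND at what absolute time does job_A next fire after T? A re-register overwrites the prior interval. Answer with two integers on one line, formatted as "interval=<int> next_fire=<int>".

Op 1: register job_C */9 -> active={job_C:*/9}
Op 2: unregister job_C -> active={}
Op 3: register job_C */17 -> active={job_C:*/17}
Op 4: register job_B */16 -> active={job_B:*/16, job_C:*/17}
Op 5: unregister job_C -> active={job_B:*/16}
Op 6: unregister job_B -> active={}
Op 7: register job_A */8 -> active={job_A:*/8}
Op 8: register job_C */6 -> active={job_A:*/8, job_C:*/6}
Op 9: register job_B */12 -> active={job_A:*/8, job_B:*/12, job_C:*/6}
Final interval of job_A = 8
Next fire of job_A after T=178: (178//8+1)*8 = 184

Answer: interval=8 next_fire=184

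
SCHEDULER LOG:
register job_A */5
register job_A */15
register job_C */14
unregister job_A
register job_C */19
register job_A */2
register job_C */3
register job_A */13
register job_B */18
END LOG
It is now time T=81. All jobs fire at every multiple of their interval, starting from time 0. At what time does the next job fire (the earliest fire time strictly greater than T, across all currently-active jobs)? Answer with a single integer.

Op 1: register job_A */5 -> active={job_A:*/5}
Op 2: register job_A */15 -> active={job_A:*/15}
Op 3: register job_C */14 -> active={job_A:*/15, job_C:*/14}
Op 4: unregister job_A -> active={job_C:*/14}
Op 5: register job_C */19 -> active={job_C:*/19}
Op 6: register job_A */2 -> active={job_A:*/2, job_C:*/19}
Op 7: register job_C */3 -> active={job_A:*/2, job_C:*/3}
Op 8: register job_A */13 -> active={job_A:*/13, job_C:*/3}
Op 9: register job_B */18 -> active={job_A:*/13, job_B:*/18, job_C:*/3}
  job_A: interval 13, next fire after T=81 is 91
  job_B: interval 18, next fire after T=81 is 90
  job_C: interval 3, next fire after T=81 is 84
Earliest fire time = 84 (job job_C)

Answer: 84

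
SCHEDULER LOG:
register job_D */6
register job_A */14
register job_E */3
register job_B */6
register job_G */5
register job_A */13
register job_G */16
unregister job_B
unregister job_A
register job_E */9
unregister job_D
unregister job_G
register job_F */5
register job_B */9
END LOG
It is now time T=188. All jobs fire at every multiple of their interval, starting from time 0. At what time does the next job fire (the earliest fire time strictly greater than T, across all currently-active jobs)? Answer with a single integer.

Op 1: register job_D */6 -> active={job_D:*/6}
Op 2: register job_A */14 -> active={job_A:*/14, job_D:*/6}
Op 3: register job_E */3 -> active={job_A:*/14, job_D:*/6, job_E:*/3}
Op 4: register job_B */6 -> active={job_A:*/14, job_B:*/6, job_D:*/6, job_E:*/3}
Op 5: register job_G */5 -> active={job_A:*/14, job_B:*/6, job_D:*/6, job_E:*/3, job_G:*/5}
Op 6: register job_A */13 -> active={job_A:*/13, job_B:*/6, job_D:*/6, job_E:*/3, job_G:*/5}
Op 7: register job_G */16 -> active={job_A:*/13, job_B:*/6, job_D:*/6, job_E:*/3, job_G:*/16}
Op 8: unregister job_B -> active={job_A:*/13, job_D:*/6, job_E:*/3, job_G:*/16}
Op 9: unregister job_A -> active={job_D:*/6, job_E:*/3, job_G:*/16}
Op 10: register job_E */9 -> active={job_D:*/6, job_E:*/9, job_G:*/16}
Op 11: unregister job_D -> active={job_E:*/9, job_G:*/16}
Op 12: unregister job_G -> active={job_E:*/9}
Op 13: register job_F */5 -> active={job_E:*/9, job_F:*/5}
Op 14: register job_B */9 -> active={job_B:*/9, job_E:*/9, job_F:*/5}
  job_B: interval 9, next fire after T=188 is 189
  job_E: interval 9, next fire after T=188 is 189
  job_F: interval 5, next fire after T=188 is 190
Earliest fire time = 189 (job job_B)

Answer: 189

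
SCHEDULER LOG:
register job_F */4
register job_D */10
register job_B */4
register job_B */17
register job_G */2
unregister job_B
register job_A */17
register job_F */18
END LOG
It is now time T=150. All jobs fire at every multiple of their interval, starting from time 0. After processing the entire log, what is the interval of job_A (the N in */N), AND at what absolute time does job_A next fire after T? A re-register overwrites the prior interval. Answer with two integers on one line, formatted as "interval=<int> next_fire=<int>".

Op 1: register job_F */4 -> active={job_F:*/4}
Op 2: register job_D */10 -> active={job_D:*/10, job_F:*/4}
Op 3: register job_B */4 -> active={job_B:*/4, job_D:*/10, job_F:*/4}
Op 4: register job_B */17 -> active={job_B:*/17, job_D:*/10, job_F:*/4}
Op 5: register job_G */2 -> active={job_B:*/17, job_D:*/10, job_F:*/4, job_G:*/2}
Op 6: unregister job_B -> active={job_D:*/10, job_F:*/4, job_G:*/2}
Op 7: register job_A */17 -> active={job_A:*/17, job_D:*/10, job_F:*/4, job_G:*/2}
Op 8: register job_F */18 -> active={job_A:*/17, job_D:*/10, job_F:*/18, job_G:*/2}
Final interval of job_A = 17
Next fire of job_A after T=150: (150//17+1)*17 = 153

Answer: interval=17 next_fire=153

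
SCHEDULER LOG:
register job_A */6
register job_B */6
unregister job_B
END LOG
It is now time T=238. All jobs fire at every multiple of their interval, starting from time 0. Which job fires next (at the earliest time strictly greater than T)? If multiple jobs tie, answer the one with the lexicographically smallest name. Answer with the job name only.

Answer: job_A

Derivation:
Op 1: register job_A */6 -> active={job_A:*/6}
Op 2: register job_B */6 -> active={job_A:*/6, job_B:*/6}
Op 3: unregister job_B -> active={job_A:*/6}
  job_A: interval 6, next fire after T=238 is 240
Earliest = 240, winner (lex tiebreak) = job_A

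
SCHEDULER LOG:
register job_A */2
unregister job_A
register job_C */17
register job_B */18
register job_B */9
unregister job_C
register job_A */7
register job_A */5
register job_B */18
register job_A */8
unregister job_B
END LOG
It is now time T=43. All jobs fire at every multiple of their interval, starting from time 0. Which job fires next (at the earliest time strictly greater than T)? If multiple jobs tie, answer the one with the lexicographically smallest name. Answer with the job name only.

Op 1: register job_A */2 -> active={job_A:*/2}
Op 2: unregister job_A -> active={}
Op 3: register job_C */17 -> active={job_C:*/17}
Op 4: register job_B */18 -> active={job_B:*/18, job_C:*/17}
Op 5: register job_B */9 -> active={job_B:*/9, job_C:*/17}
Op 6: unregister job_C -> active={job_B:*/9}
Op 7: register job_A */7 -> active={job_A:*/7, job_B:*/9}
Op 8: register job_A */5 -> active={job_A:*/5, job_B:*/9}
Op 9: register job_B */18 -> active={job_A:*/5, job_B:*/18}
Op 10: register job_A */8 -> active={job_A:*/8, job_B:*/18}
Op 11: unregister job_B -> active={job_A:*/8}
  job_A: interval 8, next fire after T=43 is 48
Earliest = 48, winner (lex tiebreak) = job_A

Answer: job_A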